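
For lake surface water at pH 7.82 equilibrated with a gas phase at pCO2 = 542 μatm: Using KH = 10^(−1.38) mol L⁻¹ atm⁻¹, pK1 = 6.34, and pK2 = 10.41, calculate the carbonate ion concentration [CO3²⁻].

[CO2*] = KH · pCO2 = 10^(−1.38) × 542×10^-6 = 2.259×10^-5 mol/L
α₀ = 1/(1 + K1/[H⁺] + K1K2/[H⁺]²) = 1/(1 + 10^+1.48 + 10^-1.11) = 0.03197
DIC = [CO2*]/α₀ = 2.259×10^-5 / 0.03197 = 0.7067 mmol/L
[CO3²⁻] = α₂·DIC; α₂ = 0.002482, so [CO3²⁻] = 0.002482 × 0.7067 = 0.00175 mmol/L = 1.75 μmol/L

[CO3²⁻] = 1.75 μmol/L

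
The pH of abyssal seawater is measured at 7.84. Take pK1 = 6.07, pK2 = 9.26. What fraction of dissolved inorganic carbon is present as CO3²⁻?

α₂ = 0.0360

α₂ = 1 / (1 + [H⁺]/K2 + [H⁺]²/(K1K2)) = 1 / (1 + 10^+1.42 + 10^-0.35)
   = 1 / (1 + 26.303 + 0.44668) = 1/27.749 = 0.03604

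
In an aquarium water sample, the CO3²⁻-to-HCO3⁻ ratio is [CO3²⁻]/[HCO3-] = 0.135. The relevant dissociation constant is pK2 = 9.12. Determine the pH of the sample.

From K2 = [H⁺][CO3²⁻]/[HCO3-]:  pH = pK2 + log₁₀([CO3²⁻]/[HCO3-])
log₁₀(0.135) = -0.870
pH = 9.12 + (-0.870) = 8.25

pH = 8.25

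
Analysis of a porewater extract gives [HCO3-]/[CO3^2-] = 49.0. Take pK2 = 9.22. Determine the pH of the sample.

From K2 = [H⁺][CO3^2-]/[HCO3-]:  pH = pK2 − log₁₀([HCO3-]/[CO3^2-])
log₁₀(49.0) = +1.690
pH = 9.22 − (+1.690) = 7.53

pH = 7.53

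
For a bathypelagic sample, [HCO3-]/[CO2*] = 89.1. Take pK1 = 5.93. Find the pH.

From K1 = [H⁺][HCO3-]/[CO2*]:  pH = pK1 + log₁₀([HCO3-]/[CO2*])
log₁₀(89.1) = +1.950
pH = 5.93 + (+1.950) = 7.88

pH = 7.88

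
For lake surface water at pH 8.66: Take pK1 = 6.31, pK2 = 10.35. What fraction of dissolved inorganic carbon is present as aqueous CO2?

α₀ = 0.00436

α₀ = 1 / (1 + K1/[H⁺] + K1K2/[H⁺]²) = 1 / (1 + 10^+2.35 + 10^+0.66)
   = 1 / (1 + 223.87 + 4.5709) = 1/229.44 = 0.004358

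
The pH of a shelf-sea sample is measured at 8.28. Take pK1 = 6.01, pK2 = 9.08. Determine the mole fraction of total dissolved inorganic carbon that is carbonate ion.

α₂ = 1 / (1 + [H⁺]/K2 + [H⁺]²/(K1K2)) = 1 / (1 + 10^+0.80 + 10^-1.47)
   = 1 / (1 + 6.3096 + 0.033884) = 1/7.3435 = 0.1362

α₂ = 0.136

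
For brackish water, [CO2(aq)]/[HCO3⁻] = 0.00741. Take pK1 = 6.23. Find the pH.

From K1 = [H⁺][HCO3⁻]/[CO2(aq)]:  pH = pK1 − log₁₀([CO2(aq)]/[HCO3⁻])
log₁₀(0.00741) = -2.130
pH = 6.23 − (-2.130) = 8.36

pH = 8.36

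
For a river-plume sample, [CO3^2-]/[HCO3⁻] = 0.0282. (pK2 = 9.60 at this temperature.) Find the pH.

From K2 = [H⁺][CO3^2-]/[HCO3⁻]:  pH = pK2 + log₁₀([CO3^2-]/[HCO3⁻])
log₁₀(0.0282) = -1.550
pH = 9.60 + (-1.550) = 8.05

pH = 8.05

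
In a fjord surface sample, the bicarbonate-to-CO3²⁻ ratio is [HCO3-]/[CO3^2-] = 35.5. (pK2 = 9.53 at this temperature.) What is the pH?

From K2 = [H⁺][CO3^2-]/[HCO3-]:  pH = pK2 − log₁₀([HCO3-]/[CO3^2-])
log₁₀(35.5) = +1.550
pH = 9.53 − (+1.550) = 7.98

pH = 7.98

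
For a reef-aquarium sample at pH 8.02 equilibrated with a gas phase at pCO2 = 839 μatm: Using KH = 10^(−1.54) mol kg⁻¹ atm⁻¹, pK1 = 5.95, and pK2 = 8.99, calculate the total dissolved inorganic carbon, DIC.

[CO2*] = KH · pCO2 = 10^(−1.54) × 839×10^-6 = 2.420×10^-5 mol/kg
α₀ = 1/(1 + K1/[H⁺] + K1K2/[H⁺]²) = 1/(1 + 10^+2.07 + 10^+1.10) = 0.007629
DIC = [CO2*]/α₀ = 2.420×10^-5 / 0.007629 = 3.17 mmol/kg

DIC = 3.17 mmol/kg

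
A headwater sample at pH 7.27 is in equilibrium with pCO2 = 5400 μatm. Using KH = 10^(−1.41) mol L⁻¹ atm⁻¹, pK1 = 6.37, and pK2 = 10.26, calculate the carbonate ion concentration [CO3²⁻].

[CO3²⁻] = 1.71 μmol/L

[CO2*] = KH · pCO2 = 10^(−1.41) × 5400×10^-6 = 2.101×10^-4 mol/L
α₀ = 1/(1 + K1/[H⁺] + K1K2/[H⁺]²) = 1/(1 + 10^+0.90 + 10^-2.09) = 0.1117
DIC = [CO2*]/α₀ = 2.101×10^-4 / 0.1117 = 1.881 mmol/L
[CO3²⁻] = α₂·DIC; α₂ = 0.0009080, so [CO3²⁻] = 0.0009080 × 1.881 = 0.00171 mmol/L = 1.71 μmol/L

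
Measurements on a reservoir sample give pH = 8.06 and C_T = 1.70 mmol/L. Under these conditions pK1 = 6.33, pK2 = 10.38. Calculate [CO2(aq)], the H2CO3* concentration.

α₀ = 1 / (1 + K1/[H⁺] + K1K2/[H⁺]²) = 1 / (1 + 10^+1.73 + 10^-0.59)
   = 1 / (1 + 53.703 + 0.25704) = 1/54.960 = 0.01819
[CO2*] = α₀ × DIC = 0.01819 × 1.70 = 0.0309 mmol/L

[CO2*] = 0.0309 mmol/L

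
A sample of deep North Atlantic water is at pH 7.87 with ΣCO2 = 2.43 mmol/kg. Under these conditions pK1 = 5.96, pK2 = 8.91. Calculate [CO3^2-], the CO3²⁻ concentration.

[CO3²⁻] = 0.201 mmol/kg

α₂ = 1 / (1 + [H⁺]/K2 + [H⁺]²/(K1K2)) = 1 / (1 + 10^+1.04 + 10^-0.87)
   = 1 / (1 + 10.965 + 0.13490) = 1/12.100 = 0.08265
[CO3²⁻] = α₂ × DIC = 0.08265 × 2.43 = 0.201 mmol/kg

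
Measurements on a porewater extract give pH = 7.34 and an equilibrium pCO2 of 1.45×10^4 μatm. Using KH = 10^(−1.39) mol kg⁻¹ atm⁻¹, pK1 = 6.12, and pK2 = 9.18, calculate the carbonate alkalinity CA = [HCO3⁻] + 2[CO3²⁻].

CA = 10.1 mmol/kg

[CO2*] = KH · pCO2 = 10^(−1.39) × 1.45×10^4×10^-6 = 5.907×10^-4 mol/kg
α₀ = 1/(1 + K1/[H⁺] + K1K2/[H⁺]²) = 1/(1 + 10^+1.22 + 10^-0.62) = 0.05607
DIC = [CO2*]/α₀ = 5.907×10^-4 / 0.05607 = 10.54 mmol/kg
CA = (α₁ + 2α₂)·DIC = (0.9305 + 2×0.01345) × 10.54 = 10.1 mmol/kg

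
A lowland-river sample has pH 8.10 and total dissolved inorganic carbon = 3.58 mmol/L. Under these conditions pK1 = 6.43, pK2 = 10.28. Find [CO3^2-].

α₂ = 1 / (1 + [H⁺]/K2 + [H⁺]²/(K1K2)) = 1 / (1 + 10^+2.18 + 10^+0.51)
   = 1 / (1 + 151.36 + 3.2359) = 1/155.59 = 0.006427
[CO3²⁻] = α₂ × DIC = 0.006427 × 3.58 = 0.0230 mmol/L

[CO3²⁻] = 0.0230 mmol/L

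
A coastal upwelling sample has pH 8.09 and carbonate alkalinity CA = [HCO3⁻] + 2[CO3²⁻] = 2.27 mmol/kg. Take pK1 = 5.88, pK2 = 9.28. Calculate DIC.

DIC = 2.15 mmol/kg

CA = [HCO3⁻] + 2[CO3²⁻] = (α₁ + 2α₂)·DIC
At pH 8.09: [H⁺]/K1 = 10^-2.21 = 0.0061660, K2/[H⁺] = 10^-1.19 = 0.064565
α₁ = 1/(1 + 0.0061660 + 0.064565) = 1/1.0707 = 0.9339; α₂ = α₁·K2/[H⁺] = 0.06030
α₁ + 2α₂ = 1.0545
DIC = CA / (α₁ + 2α₂) = 2.27 / 1.0545 = 2.15 mmol/kg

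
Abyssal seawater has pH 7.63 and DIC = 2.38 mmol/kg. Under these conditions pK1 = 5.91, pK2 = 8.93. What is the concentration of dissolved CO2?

[CO2*] = 0.0424 mmol/kg

α₀ = 1 / (1 + K1/[H⁺] + K1K2/[H⁺]²) = 1 / (1 + 10^+1.72 + 10^+0.42)
   = 1 / (1 + 52.481 + 2.6303) = 1/56.111 = 0.01782
[CO2*] = α₀ × DIC = 0.01782 × 2.38 = 0.0424 mmol/kg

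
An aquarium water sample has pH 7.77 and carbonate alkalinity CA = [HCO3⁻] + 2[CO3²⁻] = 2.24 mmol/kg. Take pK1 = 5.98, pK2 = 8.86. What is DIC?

CA = [HCO3⁻] + 2[CO3²⁻] = (α₁ + 2α₂)·DIC
At pH 7.77: [H⁺]/K1 = 10^-1.79 = 0.016218, K2/[H⁺] = 10^-1.09 = 0.081283
α₁ = 1/(1 + 0.016218 + 0.081283) = 1/1.0975 = 0.9112; α₂ = α₁·K2/[H⁺] = 0.07406
α₁ + 2α₂ = 1.0593
DIC = CA / (α₁ + 2α₂) = 2.24 / 1.0593 = 2.11 mmol/kg

DIC = 2.11 mmol/kg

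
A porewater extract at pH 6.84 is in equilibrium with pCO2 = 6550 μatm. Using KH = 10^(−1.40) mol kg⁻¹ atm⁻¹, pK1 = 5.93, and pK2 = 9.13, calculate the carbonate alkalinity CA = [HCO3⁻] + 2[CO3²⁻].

CA = 2.14 mmol/kg

[CO2*] = KH · pCO2 = 10^(−1.40) × 6550×10^-6 = 2.608×10^-4 mol/kg
α₀ = 1/(1 + K1/[H⁺] + K1K2/[H⁺]²) = 1/(1 + 10^+0.91 + 10^-1.38) = 0.1091
DIC = [CO2*]/α₀ = 2.608×10^-4 / 0.1091 = 2.391 mmol/kg
CA = (α₁ + 2α₂)·DIC = (0.8864 + 2×0.004546) × 2.391 = 2.14 mmol/kg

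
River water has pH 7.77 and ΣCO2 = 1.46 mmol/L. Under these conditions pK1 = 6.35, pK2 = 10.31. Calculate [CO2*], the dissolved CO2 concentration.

[CO2*] = 0.0533 mmol/L

α₀ = 1 / (1 + K1/[H⁺] + K1K2/[H⁺]²) = 1 / (1 + 10^+1.42 + 10^-1.12)
   = 1 / (1 + 26.303 + 0.075858) = 1/27.379 = 0.03652
[CO2*] = α₀ × DIC = 0.03652 × 1.46 = 0.0533 mmol/L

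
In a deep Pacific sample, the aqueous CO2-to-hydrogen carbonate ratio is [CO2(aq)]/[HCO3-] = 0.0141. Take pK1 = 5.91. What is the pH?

pH = 7.76

From K1 = [H⁺][HCO3-]/[CO2(aq)]:  pH = pK1 − log₁₀([CO2(aq)]/[HCO3-])
log₁₀(0.0141) = -1.851
pH = 5.91 − (-1.851) = 7.76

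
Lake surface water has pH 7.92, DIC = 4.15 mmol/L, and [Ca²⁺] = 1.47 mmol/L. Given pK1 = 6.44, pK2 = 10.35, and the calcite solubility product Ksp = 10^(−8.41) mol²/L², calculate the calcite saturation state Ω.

α₂ = 1 / (1 + [H⁺]/K2 + [H⁺]²/(K1K2)) = 1 / (1 + 10^+2.43 + 10^+0.95)
   = 1 / (1 + 269.15 + 8.9125) = 1/279.07 = 0.003583
[CO3²⁻] = α₂ × DIC = 0.003583 × 4.15 = 0.01487 mmol/L = 14.87 μmol/L
Ksp = 10^(−8.41) = 3.890×10^-9
Ω = [Ca²⁺][CO3²⁻]/Ksp = (1.47×10^-3)(1.487×10^-5) / 3.890×10^-9 = 5.62

Ω = 5.62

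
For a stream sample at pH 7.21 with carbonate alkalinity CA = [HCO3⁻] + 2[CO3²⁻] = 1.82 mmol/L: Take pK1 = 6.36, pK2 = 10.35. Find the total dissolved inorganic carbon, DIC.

CA = [HCO3⁻] + 2[CO3²⁻] = (α₁ + 2α₂)·DIC
At pH 7.21: [H⁺]/K1 = 10^-0.85 = 0.14125, K2/[H⁺] = 10^-3.14 = 0.00072444
α₁ = 1/(1 + 0.14125 + 0.00072444) = 1/1.1420 = 0.8757; α₂ = α₁·K2/[H⁺] = 0.0006344
α₁ + 2α₂ = 0.8769
DIC = CA / (α₁ + 2α₂) = 1.82 / 0.8769 = 2.08 mmol/L

DIC = 2.08 mmol/L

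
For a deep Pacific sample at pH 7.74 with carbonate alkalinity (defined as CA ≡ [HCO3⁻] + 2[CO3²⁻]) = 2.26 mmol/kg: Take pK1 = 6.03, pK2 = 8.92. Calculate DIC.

CA = [HCO3⁻] + 2[CO3²⁻] = (α₁ + 2α₂)·DIC
At pH 7.74: [H⁺]/K1 = 10^-1.71 = 0.019498, K2/[H⁺] = 10^-1.18 = 0.066069
α₁ = 1/(1 + 0.019498 + 0.066069) = 1/1.0856 = 0.9212; α₂ = α₁·K2/[H⁺] = 0.06086
α₁ + 2α₂ = 1.0429
DIC = CA / (α₁ + 2α₂) = 2.26 / 1.0429 = 2.17 mmol/kg

DIC = 2.17 mmol/kg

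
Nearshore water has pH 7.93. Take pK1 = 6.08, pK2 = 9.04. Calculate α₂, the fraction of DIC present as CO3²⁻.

α₂ = 1 / (1 + [H⁺]/K2 + [H⁺]²/(K1K2)) = 1 / (1 + 10^+1.11 + 10^-0.74)
   = 1 / (1 + 12.882 + 0.18197) = 1/14.064 = 0.07110

α₂ = 0.0711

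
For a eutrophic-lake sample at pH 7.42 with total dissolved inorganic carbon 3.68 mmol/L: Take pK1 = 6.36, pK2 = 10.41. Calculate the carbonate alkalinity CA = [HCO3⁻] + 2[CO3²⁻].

CA = [HCO3⁻] + 2[CO3²⁻] = (α₁ + 2α₂)·DIC
At pH 7.42: [H⁺]/K1 = 10^-1.06 = 0.087096, K2/[H⁺] = 10^-2.99 = 0.0010233
α₁ = 1/(1 + 0.087096 + 0.0010233) = 1/1.0881 = 0.9190; α₂ = α₁·K2/[H⁺] = 0.0009404
α₁ + 2α₂ = 0.9209
CA = 0.9209 × 3.68 = 3.39 mmol/L

CA = 3.39 mmol/L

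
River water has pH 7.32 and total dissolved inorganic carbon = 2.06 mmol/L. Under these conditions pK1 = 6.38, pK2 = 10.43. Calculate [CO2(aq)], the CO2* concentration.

[CO2*] = 0.212 mmol/L

α₀ = 1 / (1 + K1/[H⁺] + K1K2/[H⁺]²) = 1 / (1 + 10^+0.94 + 10^-2.17)
   = 1 / (1 + 8.7096 + 0.0067608) = 1/9.7164 = 0.1029
[CO2*] = α₀ × DIC = 0.1029 × 2.06 = 0.212 mmol/L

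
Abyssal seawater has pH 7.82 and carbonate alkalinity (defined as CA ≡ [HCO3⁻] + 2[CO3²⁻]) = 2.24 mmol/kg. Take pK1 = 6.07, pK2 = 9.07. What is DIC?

CA = [HCO3⁻] + 2[CO3²⁻] = (α₁ + 2α₂)·DIC
At pH 7.82: [H⁺]/K1 = 10^-1.75 = 0.017783, K2/[H⁺] = 10^-1.25 = 0.056234
α₁ = 1/(1 + 0.017783 + 0.056234) = 1/1.0740 = 0.9311; α₂ = α₁·K2/[H⁺] = 0.05236
α₁ + 2α₂ = 1.0358
DIC = CA / (α₁ + 2α₂) = 2.24 / 1.0358 = 2.16 mmol/kg

DIC = 2.16 mmol/kg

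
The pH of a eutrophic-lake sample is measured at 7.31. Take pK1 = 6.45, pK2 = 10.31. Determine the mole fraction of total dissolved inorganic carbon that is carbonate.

α₂ = 0.000878

α₂ = 1 / (1 + [H⁺]/K2 + [H⁺]²/(K1K2)) = 1 / (1 + 10^+3.00 + 10^+2.14)
   = 1 / (1 + 1000.0 + 138.04) = 1/1139.0 = 0.0008779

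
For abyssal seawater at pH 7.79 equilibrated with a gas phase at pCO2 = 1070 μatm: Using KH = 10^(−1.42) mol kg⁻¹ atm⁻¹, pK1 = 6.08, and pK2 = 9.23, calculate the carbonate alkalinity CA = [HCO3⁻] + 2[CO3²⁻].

CA = 2.24 mmol/kg

[CO2*] = KH · pCO2 = 10^(−1.42) × 1070×10^-6 = 4.068×10^-5 mol/kg
α₀ = 1/(1 + K1/[H⁺] + K1K2/[H⁺]²) = 1/(1 + 10^+1.71 + 10^+0.27) = 0.01847
DIC = [CO2*]/α₀ = 4.068×10^-5 / 0.01847 = 2.203 mmol/kg
CA = (α₁ + 2α₂)·DIC = (0.9471 + 2×0.03439) × 2.203 = 2.24 mmol/kg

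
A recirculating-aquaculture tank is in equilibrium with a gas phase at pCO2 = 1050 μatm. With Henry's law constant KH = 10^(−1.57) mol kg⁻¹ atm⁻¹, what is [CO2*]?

KH = 10^(−1.57) = 2.692×10^-2 mol kg⁻¹ atm⁻¹
[CO2*] = KH · pCO2 = 2.692×10^-2 × 1050×10^-6 atm = 2.83×10^-5 mol/kg

[CO2*] = 28.3 μmol/kg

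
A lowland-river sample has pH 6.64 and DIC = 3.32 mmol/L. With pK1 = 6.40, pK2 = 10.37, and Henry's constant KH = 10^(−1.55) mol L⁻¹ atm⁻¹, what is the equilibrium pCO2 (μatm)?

α₀ = 1 / (1 + K1/[H⁺] + K1K2/[H⁺]²) = 1 / (1 + 10^+0.24 + 10^-3.49)
   = 1 / (1 + 1.7378 + 0.00032359) = 1/2.7381 = 0.3652
[CO2*] = α₀ × DIC = 0.3652 × 3.32 = 1.213 mmol/L
pCO2 = [CO2*]/KH = 1.213×10^-3 / 2.818×10^-2 = 4.30×10^4 μatm

pCO2 = 4.30×10^4 μatm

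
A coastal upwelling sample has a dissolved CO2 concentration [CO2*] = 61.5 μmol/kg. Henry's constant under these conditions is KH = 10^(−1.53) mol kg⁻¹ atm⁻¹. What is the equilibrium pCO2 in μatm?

pCO2 = 2080 μatm

KH = 10^(−1.53) = 2.951×10^-2 mol kg⁻¹ atm⁻¹
pCO2 = [CO2*]/KH = 61.5×10^-6 / 2.951×10^-2 = 2.08×10^-3 atm = 2080 μatm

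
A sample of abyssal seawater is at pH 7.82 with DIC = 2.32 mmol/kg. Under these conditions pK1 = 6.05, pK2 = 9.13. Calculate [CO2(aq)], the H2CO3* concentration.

[CO2*] = 0.0370 mmol/kg

α₀ = 1 / (1 + K1/[H⁺] + K1K2/[H⁺]²) = 1 / (1 + 10^+1.77 + 10^+0.46)
   = 1 / (1 + 58.884 + 2.8840) = 1/62.768 = 0.01593
[CO2*] = α₀ × DIC = 0.01593 × 2.32 = 0.0370 mmol/kg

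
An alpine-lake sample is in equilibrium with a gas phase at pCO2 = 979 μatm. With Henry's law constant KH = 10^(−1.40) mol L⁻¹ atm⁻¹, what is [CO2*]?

KH = 10^(−1.40) = 3.981×10^-2 mol L⁻¹ atm⁻¹
[CO2*] = KH · pCO2 = 3.981×10^-2 × 979×10^-6 atm = 3.90×10^-5 mol/L

[CO2*] = 39.0 μmol/L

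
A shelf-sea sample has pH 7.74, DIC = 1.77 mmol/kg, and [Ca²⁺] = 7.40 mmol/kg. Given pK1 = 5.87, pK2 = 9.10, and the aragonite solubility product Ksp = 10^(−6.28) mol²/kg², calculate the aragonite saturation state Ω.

α₂ = 1 / (1 + [H⁺]/K2 + [H⁺]²/(K1K2)) = 1 / (1 + 10^+1.36 + 10^-0.51)
   = 1 / (1 + 22.909 + 0.30903) = 1/24.218 = 0.04129
[CO3²⁻] = α₂ × DIC = 0.04129 × 1.77 = 0.07309 mmol/kg
Ksp = 10^(−6.28) = 5.248×10^-7
Ω = [Ca²⁺][CO3²⁻]/Ksp = (7.40×10^-3)(7.309×10^-5) / 5.248×10^-7 = 1.03

Ω = 1.03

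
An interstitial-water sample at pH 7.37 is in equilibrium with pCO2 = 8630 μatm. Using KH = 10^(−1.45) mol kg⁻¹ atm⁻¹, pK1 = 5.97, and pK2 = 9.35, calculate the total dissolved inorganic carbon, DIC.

[CO2*] = KH · pCO2 = 10^(−1.45) × 8630×10^-6 = 3.062×10^-4 mol/kg
α₀ = 1/(1 + K1/[H⁺] + K1K2/[H⁺]²) = 1/(1 + 10^+1.40 + 10^-0.58) = 0.03790
DIC = [CO2*]/α₀ = 3.062×10^-4 / 0.03790 = 8.08 mmol/kg

DIC = 8.08 mmol/kg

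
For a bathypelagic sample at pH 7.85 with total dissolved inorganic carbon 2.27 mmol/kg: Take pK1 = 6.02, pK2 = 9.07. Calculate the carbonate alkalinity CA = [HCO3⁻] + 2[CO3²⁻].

CA = [HCO3⁻] + 2[CO3²⁻] = (α₁ + 2α₂)·DIC
At pH 7.85: [H⁺]/K1 = 10^-1.83 = 0.014791, K2/[H⁺] = 10^-1.22 = 0.060256
α₁ = 1/(1 + 0.014791 + 0.060256) = 1/1.0750 = 0.9302; α₂ = α₁·K2/[H⁺] = 0.05605
α₁ + 2α₂ = 1.0423
CA = 1.0423 × 2.27 = 2.37 mmol/kg

CA = 2.37 mmol/kg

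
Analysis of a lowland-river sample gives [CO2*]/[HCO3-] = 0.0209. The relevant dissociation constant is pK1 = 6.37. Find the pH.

From K1 = [H⁺][HCO3-]/[CO2*]:  pH = pK1 − log₁₀([CO2*]/[HCO3-])
log₁₀(0.0209) = -1.680
pH = 6.37 − (-1.680) = 8.05

pH = 8.05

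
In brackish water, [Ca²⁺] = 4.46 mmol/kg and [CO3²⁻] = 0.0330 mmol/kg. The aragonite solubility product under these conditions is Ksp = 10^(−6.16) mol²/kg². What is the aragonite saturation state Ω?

Ksp = 10^(−6.16) = 6.918×10^-7
Ω = [Ca²⁺][CO3²⁻]/Ksp = (4.46×10^-3)(0.0330×10^-3) / 6.918×10^-7 = 0.213

Ω = 0.213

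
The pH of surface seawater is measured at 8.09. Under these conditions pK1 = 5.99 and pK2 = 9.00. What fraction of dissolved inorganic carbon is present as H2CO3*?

α₀ = 0.00702

α₀ = 1 / (1 + K1/[H⁺] + K1K2/[H⁺]²) = 1 / (1 + 10^+2.10 + 10^+1.19)
   = 1 / (1 + 125.89 + 15.488) = 1/142.38 = 0.007023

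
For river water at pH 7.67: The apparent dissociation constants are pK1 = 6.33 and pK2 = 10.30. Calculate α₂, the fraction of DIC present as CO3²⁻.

α₂ = 0.00224

α₂ = 1 / (1 + [H⁺]/K2 + [H⁺]²/(K1K2)) = 1 / (1 + 10^+2.63 + 10^+1.29)
   = 1 / (1 + 426.58 + 19.498) = 1/447.08 = 0.002237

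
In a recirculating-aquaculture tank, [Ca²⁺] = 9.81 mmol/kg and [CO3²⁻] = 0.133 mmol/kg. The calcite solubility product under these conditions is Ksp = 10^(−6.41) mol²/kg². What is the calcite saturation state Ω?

Ksp = 10^(−6.41) = 3.890×10^-7
Ω = [Ca²⁺][CO3²⁻]/Ksp = (9.81×10^-3)(0.133×10^-3) / 3.890×10^-7 = 3.35

Ω = 3.35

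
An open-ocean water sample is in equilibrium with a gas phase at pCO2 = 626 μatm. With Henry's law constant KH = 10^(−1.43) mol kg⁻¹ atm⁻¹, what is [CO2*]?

KH = 10^(−1.43) = 3.715×10^-2 mol kg⁻¹ atm⁻¹
[CO2*] = KH · pCO2 = 3.715×10^-2 × 626×10^-6 atm = 2.33×10^-5 mol/kg

[CO2*] = 23.3 μmol/kg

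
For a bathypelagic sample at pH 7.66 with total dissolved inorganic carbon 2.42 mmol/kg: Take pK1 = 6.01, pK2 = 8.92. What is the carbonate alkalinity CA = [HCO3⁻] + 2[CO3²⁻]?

CA = [HCO3⁻] + 2[CO3²⁻] = (α₁ + 2α₂)·DIC
At pH 7.66: [H⁺]/K1 = 10^-1.65 = 0.022387, K2/[H⁺] = 10^-1.26 = 0.054954
α₁ = 1/(1 + 0.022387 + 0.054954) = 1/1.0773 = 0.9282; α₂ = α₁·K2/[H⁺] = 0.05101
α₁ + 2α₂ = 1.0302
CA = 1.0302 × 2.42 = 2.49 mmol/kg

CA = 2.49 mmol/kg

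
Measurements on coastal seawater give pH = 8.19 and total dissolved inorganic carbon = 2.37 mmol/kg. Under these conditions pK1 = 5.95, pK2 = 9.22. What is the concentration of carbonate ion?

α₂ = 1 / (1 + [H⁺]/K2 + [H⁺]²/(K1K2)) = 1 / (1 + 10^+1.03 + 10^-1.21)
   = 1 / (1 + 10.715 + 0.061660) = 1/11.777 = 0.08491
[CO3²⁻] = α₂ × DIC = 0.08491 × 2.37 = 0.201 mmol/kg

[CO3²⁻] = 0.201 mmol/kg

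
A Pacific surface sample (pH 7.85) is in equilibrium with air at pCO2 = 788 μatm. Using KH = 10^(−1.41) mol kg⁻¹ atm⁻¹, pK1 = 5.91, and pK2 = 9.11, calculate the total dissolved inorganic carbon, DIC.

[CO2*] = KH · pCO2 = 10^(−1.41) × 788×10^-6 = 3.066×10^-5 mol/kg
α₀ = 1/(1 + K1/[H⁺] + K1K2/[H⁺]²) = 1/(1 + 10^+1.94 + 10^+0.68) = 0.01077
DIC = [CO2*]/α₀ = 3.066×10^-5 / 0.01077 = 2.85 mmol/kg

DIC = 2.85 mmol/kg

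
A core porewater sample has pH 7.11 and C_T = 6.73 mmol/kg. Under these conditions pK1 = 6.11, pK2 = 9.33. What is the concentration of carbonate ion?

[CO3²⁻] = 0.0367 mmol/kg

α₂ = 1 / (1 + [H⁺]/K2 + [H⁺]²/(K1K2)) = 1 / (1 + 10^+2.22 + 10^+1.22)
   = 1 / (1 + 165.96 + 16.596) = 1/183.55 = 0.005448
[CO3²⁻] = α₂ × DIC = 0.005448 × 6.73 = 0.0367 mmol/kg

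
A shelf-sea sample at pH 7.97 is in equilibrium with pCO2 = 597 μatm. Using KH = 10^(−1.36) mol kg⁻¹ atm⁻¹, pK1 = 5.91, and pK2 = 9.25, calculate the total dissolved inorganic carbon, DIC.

DIC = 3.18 mmol/kg

[CO2*] = KH · pCO2 = 10^(−1.36) × 597×10^-6 = 2.606×10^-5 mol/kg
α₀ = 1/(1 + K1/[H⁺] + K1K2/[H⁺]²) = 1/(1 + 10^+2.06 + 10^+0.78) = 0.008207
DIC = [CO2*]/α₀ = 2.606×10^-5 / 0.008207 = 3.18 mmol/kg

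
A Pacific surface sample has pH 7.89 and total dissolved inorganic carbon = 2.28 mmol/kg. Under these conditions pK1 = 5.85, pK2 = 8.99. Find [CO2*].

[CO2*] = 19.1 μmol/kg

α₀ = 1 / (1 + K1/[H⁺] + K1K2/[H⁺]²) = 1 / (1 + 10^+2.04 + 10^+0.94)
   = 1 / (1 + 109.65 + 8.7096) = 1/119.36 = 0.008378
[CO2*] = α₀ × DIC = 0.008378 × 2.28 = 0.0191 mmol/kg = 19.1 μmol/kg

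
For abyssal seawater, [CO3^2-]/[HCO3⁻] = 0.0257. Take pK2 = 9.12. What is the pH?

pH = 7.53

From K2 = [H⁺][CO3^2-]/[HCO3⁻]:  pH = pK2 + log₁₀([CO3^2-]/[HCO3⁻])
log₁₀(0.0257) = -1.590
pH = 9.12 + (-1.590) = 7.53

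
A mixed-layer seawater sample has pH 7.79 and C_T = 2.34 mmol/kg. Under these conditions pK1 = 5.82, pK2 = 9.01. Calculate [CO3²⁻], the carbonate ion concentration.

[CO3²⁻] = 0.132 mmol/kg

α₂ = 1 / (1 + [H⁺]/K2 + [H⁺]²/(K1K2)) = 1 / (1 + 10^+1.22 + 10^-0.75)
   = 1 / (1 + 16.596 + 0.17783) = 1/17.774 = 0.05626
[CO3²⁻] = α₂ × DIC = 0.05626 × 2.34 = 0.132 mmol/kg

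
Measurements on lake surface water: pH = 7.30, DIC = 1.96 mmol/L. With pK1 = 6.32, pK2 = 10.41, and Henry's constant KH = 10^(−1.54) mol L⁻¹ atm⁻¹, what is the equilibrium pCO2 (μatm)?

α₀ = 1 / (1 + K1/[H⁺] + K1K2/[H⁺]²) = 1 / (1 + 10^+0.98 + 10^-2.13)
   = 1 / (1 + 9.5499 + 0.0074131) = 1/10.557 = 0.09472
[CO2*] = α₀ × DIC = 0.09472 × 1.96 = 0.1857 mmol/L
pCO2 = [CO2*]/KH = 1.857×10^-4 / 2.884×10^-2 = 6440 μatm

pCO2 = 6440 μatm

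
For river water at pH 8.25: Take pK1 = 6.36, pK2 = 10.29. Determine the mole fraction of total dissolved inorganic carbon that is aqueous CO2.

α₀ = 0.0126

α₀ = 1 / (1 + K1/[H⁺] + K1K2/[H⁺]²) = 1 / (1 + 10^+1.89 + 10^-0.15)
   = 1 / (1 + 77.625 + 0.70795) = 1/79.333 = 0.01261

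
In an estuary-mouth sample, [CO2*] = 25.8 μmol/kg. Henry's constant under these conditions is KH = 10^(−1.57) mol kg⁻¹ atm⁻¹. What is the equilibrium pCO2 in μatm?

pCO2 = 959 μatm

KH = 10^(−1.57) = 2.692×10^-2 mol kg⁻¹ atm⁻¹
pCO2 = [CO2*]/KH = 25.8×10^-6 / 2.692×10^-2 = 9.59×10^-4 atm = 959 μatm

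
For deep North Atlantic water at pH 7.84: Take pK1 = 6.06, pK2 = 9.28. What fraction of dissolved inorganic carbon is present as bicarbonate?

α₁ = 1 / (1 + [H⁺]/K1 + K2/[H⁺]) = 1 / (1 + 10^-1.78 + 10^-1.44)
   = 1 / (1 + 0.016596 + 0.036308) = 1/1.0529 = 0.9498

α₁ = 0.950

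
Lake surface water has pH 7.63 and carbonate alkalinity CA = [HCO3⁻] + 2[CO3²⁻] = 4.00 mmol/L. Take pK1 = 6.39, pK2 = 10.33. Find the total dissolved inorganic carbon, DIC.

CA = [HCO3⁻] + 2[CO3²⁻] = (α₁ + 2α₂)·DIC
At pH 7.63: [H⁺]/K1 = 10^-1.24 = 0.057544, K2/[H⁺] = 10^-2.70 = 0.0019953
α₁ = 1/(1 + 0.057544 + 0.0019953) = 1/1.0595 = 0.9438; α₂ = α₁·K2/[H⁺] = 0.001883
α₁ + 2α₂ = 0.9476
DIC = CA / (α₁ + 2α₂) = 4.00 / 0.9476 = 4.22 mmol/L

DIC = 4.22 mmol/L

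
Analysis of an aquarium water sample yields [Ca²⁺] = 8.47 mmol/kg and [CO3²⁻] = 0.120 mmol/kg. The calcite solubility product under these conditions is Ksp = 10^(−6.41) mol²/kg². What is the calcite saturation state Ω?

Ω = 2.61

Ksp = 10^(−6.41) = 3.890×10^-7
Ω = [Ca²⁺][CO3²⁻]/Ksp = (8.47×10^-3)(0.120×10^-3) / 3.890×10^-7 = 2.61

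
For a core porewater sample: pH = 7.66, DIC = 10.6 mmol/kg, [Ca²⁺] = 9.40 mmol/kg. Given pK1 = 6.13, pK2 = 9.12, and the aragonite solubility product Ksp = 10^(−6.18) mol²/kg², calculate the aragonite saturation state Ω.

Ω = 4.91

α₂ = 1 / (1 + [H⁺]/K2 + [H⁺]²/(K1K2)) = 1 / (1 + 10^+1.46 + 10^-0.07)
   = 1 / (1 + 28.840 + 0.85114) = 1/30.691 = 0.03258
[CO3²⁻] = α₂ × DIC = 0.03258 × 10.6 = 0.3454 mmol/kg
Ksp = 10^(−6.18) = 6.607×10^-7
Ω = [Ca²⁺][CO3²⁻]/Ksp = (9.40×10^-3)(3.454×10^-4) / 6.607×10^-7 = 4.91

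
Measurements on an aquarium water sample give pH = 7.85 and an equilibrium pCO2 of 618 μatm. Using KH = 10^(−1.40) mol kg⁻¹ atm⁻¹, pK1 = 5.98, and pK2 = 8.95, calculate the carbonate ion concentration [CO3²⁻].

[CO2*] = KH · pCO2 = 10^(−1.40) × 618×10^-6 = 2.460×10^-5 mol/kg
α₀ = 1/(1 + K1/[H⁺] + K1K2/[H⁺]²) = 1/(1 + 10^+1.87 + 10^+0.77) = 0.01234
DIC = [CO2*]/α₀ = 2.460×10^-5 / 0.01234 = 1.993 mmol/kg
[CO3²⁻] = α₂·DIC; α₂ = 0.07268, so [CO3²⁻] = 0.07268 × 1.993 = 0.145 mmol/kg

[CO3²⁻] = 0.145 mmol/kg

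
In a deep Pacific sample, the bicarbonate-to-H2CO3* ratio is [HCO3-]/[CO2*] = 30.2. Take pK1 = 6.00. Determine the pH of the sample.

From K1 = [H⁺][HCO3-]/[CO2*]:  pH = pK1 + log₁₀([HCO3-]/[CO2*])
log₁₀(30.2) = +1.480
pH = 6.00 + (+1.480) = 7.48

pH = 7.48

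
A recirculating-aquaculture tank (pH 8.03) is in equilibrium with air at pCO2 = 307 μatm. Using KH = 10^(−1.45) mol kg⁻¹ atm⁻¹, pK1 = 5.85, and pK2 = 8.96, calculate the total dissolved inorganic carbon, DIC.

DIC = 1.85 mmol/kg

[CO2*] = KH · pCO2 = 10^(−1.45) × 307×10^-6 = 1.089×10^-5 mol/kg
α₀ = 1/(1 + K1/[H⁺] + K1K2/[H⁺]²) = 1/(1 + 10^+2.18 + 10^+1.25) = 0.005878
DIC = [CO2*]/α₀ = 1.089×10^-5 / 0.005878 = 1.85 mmol/kg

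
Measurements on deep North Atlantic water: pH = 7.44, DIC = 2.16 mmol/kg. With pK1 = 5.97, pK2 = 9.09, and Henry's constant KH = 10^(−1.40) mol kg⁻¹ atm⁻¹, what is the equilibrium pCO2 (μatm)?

α₀ = 1 / (1 + K1/[H⁺] + K1K2/[H⁺]²) = 1 / (1 + 10^+1.47 + 10^-0.18)
   = 1 / (1 + 29.512 + 0.66069) = 1/31.173 = 0.03208
[CO2*] = α₀ × DIC = 0.03208 × 2.16 = 0.06929 mmol/kg
pCO2 = [CO2*]/KH = 6.929×10^-5 / 3.981×10^-2 = 1740 μatm

pCO2 = 1740 μatm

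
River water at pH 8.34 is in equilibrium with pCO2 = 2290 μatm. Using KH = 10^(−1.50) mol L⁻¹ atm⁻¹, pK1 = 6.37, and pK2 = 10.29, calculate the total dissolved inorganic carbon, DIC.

DIC = 6.91 mmol/L

[CO2*] = KH · pCO2 = 10^(−1.50) × 2290×10^-6 = 7.242×10^-5 mol/L
α₀ = 1/(1 + K1/[H⁺] + K1K2/[H⁺]²) = 1/(1 + 10^+1.97 + 10^+0.02) = 0.01049
DIC = [CO2*]/α₀ = 7.242×10^-5 / 0.01049 = 6.91 mmol/L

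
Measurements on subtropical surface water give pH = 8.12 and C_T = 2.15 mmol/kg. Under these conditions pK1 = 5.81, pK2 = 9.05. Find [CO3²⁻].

[CO3²⁻] = 0.225 mmol/kg

α₂ = 1 / (1 + [H⁺]/K2 + [H⁺]²/(K1K2)) = 1 / (1 + 10^+0.93 + 10^-1.38)
   = 1 / (1 + 8.5114 + 0.041687) = 1/9.5531 = 0.1047
[CO3²⁻] = α₂ × DIC = 0.1047 × 2.15 = 0.225 mmol/kg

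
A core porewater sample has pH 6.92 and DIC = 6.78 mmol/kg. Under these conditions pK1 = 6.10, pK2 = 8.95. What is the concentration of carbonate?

[CO3²⁻] = 0.0545 mmol/kg

α₂ = 1 / (1 + [H⁺]/K2 + [H⁺]²/(K1K2)) = 1 / (1 + 10^+2.03 + 10^+1.21)
   = 1 / (1 + 107.15 + 16.218) = 1/124.37 = 0.008041
[CO3²⁻] = α₂ × DIC = 0.008041 × 6.78 = 0.0545 mmol/kg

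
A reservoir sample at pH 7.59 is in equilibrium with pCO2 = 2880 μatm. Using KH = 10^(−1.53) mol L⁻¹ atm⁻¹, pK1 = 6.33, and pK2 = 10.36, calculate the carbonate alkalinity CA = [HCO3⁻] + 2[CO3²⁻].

CA = 1.55 mmol/L

[CO2*] = KH · pCO2 = 10^(−1.53) × 2880×10^-6 = 8.499×10^-5 mol/L
α₀ = 1/(1 + K1/[H⁺] + K1K2/[H⁺]²) = 1/(1 + 10^+1.26 + 10^-1.51) = 0.05201
DIC = [CO2*]/α₀ = 8.499×10^-5 / 0.05201 = 1.634 mmol/L
CA = (α₁ + 2α₂)·DIC = (0.9464 + 2×0.001607) × 1.634 = 1.55 mmol/L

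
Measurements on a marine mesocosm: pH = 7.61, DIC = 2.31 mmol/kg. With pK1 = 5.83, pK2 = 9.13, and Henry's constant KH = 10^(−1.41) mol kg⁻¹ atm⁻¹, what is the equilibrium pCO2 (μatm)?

pCO2 = 941 μatm

α₀ = 1 / (1 + K1/[H⁺] + K1K2/[H⁺]²) = 1 / (1 + 10^+1.78 + 10^+0.26)
   = 1 / (1 + 60.256 + 1.8197) = 1/63.076 = 0.01585
[CO2*] = α₀ × DIC = 0.01585 × 2.31 = 0.03662 mmol/kg
pCO2 = [CO2*]/KH = 3.662×10^-5 / 3.890×10^-2 = 941 μatm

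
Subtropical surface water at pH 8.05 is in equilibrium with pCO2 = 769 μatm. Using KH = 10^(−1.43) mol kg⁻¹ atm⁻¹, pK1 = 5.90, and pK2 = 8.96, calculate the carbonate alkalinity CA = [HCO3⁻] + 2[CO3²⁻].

[CO2*] = KH · pCO2 = 10^(−1.43) × 769×10^-6 = 2.857×10^-5 mol/kg
α₀ = 1/(1 + K1/[H⁺] + K1K2/[H⁺]²) = 1/(1 + 10^+2.15 + 10^+1.24) = 0.006264
DIC = [CO2*]/α₀ = 2.857×10^-5 / 0.006264 = 4.561 mmol/kg
CA = (α₁ + 2α₂)·DIC = (0.8849 + 2×0.1089) × 4.561 = 5.03 mmol/kg

CA = 5.03 mmol/kg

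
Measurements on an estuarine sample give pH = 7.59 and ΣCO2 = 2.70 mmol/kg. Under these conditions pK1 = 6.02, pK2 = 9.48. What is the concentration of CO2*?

α₀ = 1 / (1 + K1/[H⁺] + K1K2/[H⁺]²) = 1 / (1 + 10^+1.57 + 10^-0.32)
   = 1 / (1 + 37.154 + 0.47863) = 1/38.632 = 0.02589
[CO2*] = α₀ × DIC = 0.02589 × 2.70 = 0.0699 mmol/kg

[CO2*] = 0.0699 mmol/kg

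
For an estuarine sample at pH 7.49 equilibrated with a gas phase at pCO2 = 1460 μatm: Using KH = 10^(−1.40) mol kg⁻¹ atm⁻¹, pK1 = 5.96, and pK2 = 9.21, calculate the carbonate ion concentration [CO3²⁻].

[CO3²⁻] = 0.0375 mmol/kg

[CO2*] = KH · pCO2 = 10^(−1.40) × 1460×10^-6 = 5.812×10^-5 mol/kg
α₀ = 1/(1 + K1/[H⁺] + K1K2/[H⁺]²) = 1/(1 + 10^+1.53 + 10^-0.19) = 0.02815
DIC = [CO2*]/α₀ = 5.812×10^-5 / 0.02815 = 2.065 mmol/kg
[CO3²⁻] = α₂·DIC; α₂ = 0.01817, so [CO3²⁻] = 0.01817 × 2.065 = 0.0375 mmol/kg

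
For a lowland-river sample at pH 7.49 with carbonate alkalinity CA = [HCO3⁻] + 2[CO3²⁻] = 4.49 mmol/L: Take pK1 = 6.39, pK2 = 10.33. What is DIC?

CA = [HCO3⁻] + 2[CO3²⁻] = (α₁ + 2α₂)·DIC
At pH 7.49: [H⁺]/K1 = 10^-1.10 = 0.079433, K2/[H⁺] = 10^-2.84 = 0.0014454
α₁ = 1/(1 + 0.079433 + 0.0014454) = 1/1.0809 = 0.9252; α₂ = α₁·K2/[H⁺] = 0.001337
α₁ + 2α₂ = 0.9278
DIC = CA / (α₁ + 2α₂) = 4.49 / 0.9278 = 4.84 mmol/L

DIC = 4.84 mmol/L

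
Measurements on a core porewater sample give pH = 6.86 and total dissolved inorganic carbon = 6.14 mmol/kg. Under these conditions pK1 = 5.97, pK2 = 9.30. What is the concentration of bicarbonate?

α₁ = 1 / (1 + [H⁺]/K1 + K2/[H⁺]) = 1 / (1 + 10^-0.89 + 10^-2.44)
   = 1 / (1 + 0.12882 + 0.0036308) = 1/1.1325 = 0.8830
[HCO3⁻] = α₁ × DIC = 0.8830 × 6.14 = 5.42 mmol/kg

[HCO3⁻] = 5.42 mmol/kg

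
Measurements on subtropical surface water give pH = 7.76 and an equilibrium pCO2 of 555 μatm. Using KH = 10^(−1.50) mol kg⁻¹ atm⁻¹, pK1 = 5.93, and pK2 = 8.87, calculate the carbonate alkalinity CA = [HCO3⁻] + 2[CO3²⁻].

CA = 1.37 mmol/kg

[CO2*] = KH · pCO2 = 10^(−1.50) × 555×10^-6 = 1.755×10^-5 mol/kg
α₀ = 1/(1 + K1/[H⁺] + K1K2/[H⁺]²) = 1/(1 + 10^+1.83 + 10^+0.72) = 0.01354
DIC = [CO2*]/α₀ = 1.755×10^-5 / 0.01354 = 1.296 mmol/kg
CA = (α₁ + 2α₂)·DIC = (0.9154 + 2×0.07106) × 1.296 = 1.37 mmol/kg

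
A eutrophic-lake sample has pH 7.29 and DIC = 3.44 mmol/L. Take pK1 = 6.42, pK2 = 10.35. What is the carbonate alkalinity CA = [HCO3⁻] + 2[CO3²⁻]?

CA = [HCO3⁻] + 2[CO3²⁻] = (α₁ + 2α₂)·DIC
At pH 7.29: [H⁺]/K1 = 10^-0.87 = 0.13490, K2/[H⁺] = 10^-3.06 = 0.00087096
α₁ = 1/(1 + 0.13490 + 0.00087096) = 1/1.1358 = 0.8805; α₂ = α₁·K2/[H⁺] = 0.0007669
α₁ + 2α₂ = 0.8820
CA = 0.8820 × 3.44 = 3.03 mmol/L

CA = 3.03 mmol/L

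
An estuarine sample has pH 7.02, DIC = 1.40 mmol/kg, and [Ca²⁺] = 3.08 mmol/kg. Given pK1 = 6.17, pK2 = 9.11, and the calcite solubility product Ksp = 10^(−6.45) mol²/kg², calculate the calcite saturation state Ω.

Ω = 0.0859

α₂ = 1 / (1 + [H⁺]/K2 + [H⁺]²/(K1K2)) = 1 / (1 + 10^+2.09 + 10^+1.24)
   = 1 / (1 + 123.03 + 17.378) = 1/141.40 = 0.007072
[CO3²⁻] = α₂ × DIC = 0.007072 × 1.40 = 0.009901 mmol/kg = 9.901 μmol/kg
Ksp = 10^(−6.45) = 3.548×10^-7
Ω = [Ca²⁺][CO3²⁻]/Ksp = (3.08×10^-3)(9.901×10^-6) / 3.548×10^-7 = 0.0859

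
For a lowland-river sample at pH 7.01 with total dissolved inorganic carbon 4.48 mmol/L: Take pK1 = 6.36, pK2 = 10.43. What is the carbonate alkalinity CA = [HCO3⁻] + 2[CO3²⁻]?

CA = [HCO3⁻] + 2[CO3²⁻] = (α₁ + 2α₂)·DIC
At pH 7.01: [H⁺]/K1 = 10^-0.65 = 0.22387, K2/[H⁺] = 10^-3.42 = 0.00038019
α₁ = 1/(1 + 0.22387 + 0.00038019) = 1/1.2243 = 0.8168; α₂ = α₁·K2/[H⁺] = 0.0003105
α₁ + 2α₂ = 0.8174
CA = 0.8174 × 4.48 = 3.66 mmol/L

CA = 3.66 mmol/L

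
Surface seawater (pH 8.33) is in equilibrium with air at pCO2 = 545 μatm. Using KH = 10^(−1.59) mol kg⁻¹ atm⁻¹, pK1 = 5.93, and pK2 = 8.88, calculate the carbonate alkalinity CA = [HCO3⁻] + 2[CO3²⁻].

CA = 5.50 mmol/kg

[CO2*] = KH · pCO2 = 10^(−1.59) × 545×10^-6 = 1.401×10^-5 mol/kg
α₀ = 1/(1 + K1/[H⁺] + K1K2/[H⁺]²) = 1/(1 + 10^+2.40 + 10^+1.85) = 0.003096
DIC = [CO2*]/α₀ = 1.401×10^-5 / 0.003096 = 4.525 mmol/kg
CA = (α₁ + 2α₂)·DIC = (0.7777 + 2×0.2192) × 4.525 = 5.50 mmol/kg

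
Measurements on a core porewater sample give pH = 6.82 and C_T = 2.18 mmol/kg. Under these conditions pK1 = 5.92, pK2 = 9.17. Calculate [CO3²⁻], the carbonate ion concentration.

α₂ = 1 / (1 + [H⁺]/K2 + [H⁺]²/(K1K2)) = 1 / (1 + 10^+2.35 + 10^+1.45)
   = 1 / (1 + 223.87 + 28.184) = 1/253.06 = 0.003952
[CO3²⁻] = α₂ × DIC = 0.003952 × 2.18 = 0.00861 mmol/kg = 8.61 μmol/kg

[CO3²⁻] = 8.61 μmol/kg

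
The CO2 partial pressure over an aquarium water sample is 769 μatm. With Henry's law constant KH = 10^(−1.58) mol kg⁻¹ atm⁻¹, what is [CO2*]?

[CO2*] = 20.2 μmol/kg

KH = 10^(−1.58) = 2.630×10^-2 mol kg⁻¹ atm⁻¹
[CO2*] = KH · pCO2 = 2.630×10^-2 × 769×10^-6 atm = 2.02×10^-5 mol/kg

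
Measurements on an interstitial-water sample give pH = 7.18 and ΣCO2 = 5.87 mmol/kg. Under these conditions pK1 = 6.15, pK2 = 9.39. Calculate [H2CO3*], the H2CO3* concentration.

α₀ = 1 / (1 + K1/[H⁺] + K1K2/[H⁺]²) = 1 / (1 + 10^+1.03 + 10^-1.18)
   = 1 / (1 + 10.715 + 0.066069) = 1/11.781 = 0.08488
[CO2*] = α₀ × DIC = 0.08488 × 5.87 = 0.498 mmol/kg

[CO2*] = 0.498 mmol/kg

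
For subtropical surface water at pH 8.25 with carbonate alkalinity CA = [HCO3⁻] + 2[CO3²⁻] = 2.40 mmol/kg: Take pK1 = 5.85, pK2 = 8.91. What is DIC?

CA = [HCO3⁻] + 2[CO3²⁻] = (α₁ + 2α₂)·DIC
At pH 8.25: [H⁺]/K1 = 10^-2.40 = 0.0039811, K2/[H⁺] = 10^-0.66 = 0.21878
α₁ = 1/(1 + 0.0039811 + 0.21878) = 1/1.2228 = 0.8178; α₂ = α₁·K2/[H⁺] = 0.1789
α₁ + 2α₂ = 1.1757
DIC = CA / (α₁ + 2α₂) = 2.40 / 1.1757 = 2.04 mmol/kg

DIC = 2.04 mmol/kg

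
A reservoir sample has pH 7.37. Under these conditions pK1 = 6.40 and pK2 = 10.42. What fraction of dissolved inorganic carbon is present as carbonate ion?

α₂ = 0.000804

α₂ = 1 / (1 + [H⁺]/K2 + [H⁺]²/(K1K2)) = 1 / (1 + 10^+3.05 + 10^+2.08)
   = 1 / (1 + 1122.0 + 120.23) = 1/1243.2 = 0.0008043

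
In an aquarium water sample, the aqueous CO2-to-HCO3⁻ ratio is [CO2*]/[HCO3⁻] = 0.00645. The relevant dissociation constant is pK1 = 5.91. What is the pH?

pH = 8.10

From K1 = [H⁺][HCO3⁻]/[CO2*]:  pH = pK1 − log₁₀([CO2*]/[HCO3⁻])
log₁₀(0.00645) = -2.190
pH = 5.91 − (-2.190) = 8.10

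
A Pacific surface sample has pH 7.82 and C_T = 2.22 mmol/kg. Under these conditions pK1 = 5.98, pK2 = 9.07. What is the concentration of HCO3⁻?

[HCO3⁻] = 2.07 mmol/kg

α₁ = 1 / (1 + [H⁺]/K1 + K2/[H⁺]) = 1 / (1 + 10^-1.84 + 10^-1.25)
   = 1 / (1 + 0.014454 + 0.056234) = 1/1.0707 = 0.9340
[HCO3⁻] = α₁ × DIC = 0.9340 × 2.22 = 2.07 mmol/kg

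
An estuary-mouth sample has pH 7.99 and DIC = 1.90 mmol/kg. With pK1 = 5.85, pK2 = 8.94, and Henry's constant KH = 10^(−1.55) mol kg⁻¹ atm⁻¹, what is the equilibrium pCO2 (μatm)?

α₀ = 1 / (1 + K1/[H⁺] + K1K2/[H⁺]²) = 1 / (1 + 10^+2.14 + 10^+1.19)
   = 1 / (1 + 138.04 + 15.488) = 1/154.53 = 0.006471
[CO2*] = α₀ × DIC = 0.006471 × 1.90 = 0.01230 mmol/kg = 12.30 μmol/kg
pCO2 = [CO2*]/KH = 1.230×10^-5 / 2.818×10^-2 = 436 μatm

pCO2 = 436 μatm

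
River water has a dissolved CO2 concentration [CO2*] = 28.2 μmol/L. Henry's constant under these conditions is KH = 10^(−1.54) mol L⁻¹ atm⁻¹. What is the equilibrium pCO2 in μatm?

pCO2 = 978 μatm

KH = 10^(−1.54) = 2.884×10^-2 mol L⁻¹ atm⁻¹
pCO2 = [CO2*]/KH = 28.2×10^-6 / 2.884×10^-2 = 9.78×10^-4 atm = 978 μatm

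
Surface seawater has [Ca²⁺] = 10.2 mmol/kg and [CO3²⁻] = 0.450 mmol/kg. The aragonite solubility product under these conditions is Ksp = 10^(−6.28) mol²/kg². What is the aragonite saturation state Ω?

Ω = 8.75

Ksp = 10^(−6.28) = 5.248×10^-7
Ω = [Ca²⁺][CO3²⁻]/Ksp = (10.2×10^-3)(0.450×10^-3) / 5.248×10^-7 = 8.75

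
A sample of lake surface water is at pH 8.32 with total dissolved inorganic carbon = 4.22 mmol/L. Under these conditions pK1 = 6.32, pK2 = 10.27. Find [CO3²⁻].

α₂ = 1 / (1 + [H⁺]/K2 + [H⁺]²/(K1K2)) = 1 / (1 + 10^+1.95 + 10^-0.05)
   = 1 / (1 + 89.125 + 0.89125) = 1/91.016 = 0.01099
[CO3²⁻] = α₂ × DIC = 0.01099 × 4.22 = 0.0464 mmol/L

[CO3²⁻] = 0.0464 mmol/L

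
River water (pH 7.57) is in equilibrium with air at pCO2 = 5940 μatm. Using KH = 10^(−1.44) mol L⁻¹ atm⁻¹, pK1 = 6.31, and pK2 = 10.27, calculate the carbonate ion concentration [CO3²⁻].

[CO3²⁻] = 7.83 μmol/L

[CO2*] = KH · pCO2 = 10^(−1.44) × 5940×10^-6 = 2.157×10^-4 mol/L
α₀ = 1/(1 + K1/[H⁺] + K1K2/[H⁺]²) = 1/(1 + 10^+1.26 + 10^-1.44) = 0.05199
DIC = [CO2*]/α₀ = 2.157×10^-4 / 0.05199 = 4.148 mmol/L
[CO3²⁻] = α₂·DIC; α₂ = 0.001888, so [CO3²⁻] = 0.001888 × 4.148 = 0.00783 mmol/L = 7.83 μmol/L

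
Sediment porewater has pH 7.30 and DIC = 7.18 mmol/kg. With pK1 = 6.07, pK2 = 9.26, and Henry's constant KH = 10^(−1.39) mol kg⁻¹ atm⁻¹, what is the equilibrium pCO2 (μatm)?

α₀ = 1 / (1 + K1/[H⁺] + K1K2/[H⁺]²) = 1 / (1 + 10^+1.23 + 10^-0.73)
   = 1 / (1 + 16.982 + 0.18621) = 1/18.169 = 0.05504
[CO2*] = α₀ × DIC = 0.05504 × 7.18 = 0.3952 mmol/kg
pCO2 = [CO2*]/KH = 3.952×10^-4 / 4.074×10^-2 = 9700 μatm

pCO2 = 9700 μatm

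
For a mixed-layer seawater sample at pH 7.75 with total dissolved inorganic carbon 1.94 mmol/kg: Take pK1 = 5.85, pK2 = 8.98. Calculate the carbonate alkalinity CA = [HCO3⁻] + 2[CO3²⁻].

CA = [HCO3⁻] + 2[CO3²⁻] = (α₁ + 2α₂)·DIC
At pH 7.75: [H⁺]/K1 = 10^-1.90 = 0.012589, K2/[H⁺] = 10^-1.23 = 0.058884
α₁ = 1/(1 + 0.012589 + 0.058884) = 1/1.0715 = 0.9333; α₂ = α₁·K2/[H⁺] = 0.05496
α₁ + 2α₂ = 1.0432
CA = 1.0432 × 1.94 = 2.02 mmol/kg

CA = 2.02 mmol/kg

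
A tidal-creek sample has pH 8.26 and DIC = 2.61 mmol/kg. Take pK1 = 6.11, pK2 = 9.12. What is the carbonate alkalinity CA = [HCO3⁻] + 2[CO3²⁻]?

CA = [HCO3⁻] + 2[CO3²⁻] = (α₁ + 2α₂)·DIC
At pH 8.26: [H⁺]/K1 = 10^-2.15 = 0.0070795, K2/[H⁺] = 10^-0.86 = 0.13804
α₁ = 1/(1 + 0.0070795 + 0.13804) = 1/1.1451 = 0.8733; α₂ = α₁·K2/[H⁺] = 0.1205
α₁ + 2α₂ = 1.1144
CA = 1.1144 × 2.61 = 2.91 mmol/kg

CA = 2.91 mmol/kg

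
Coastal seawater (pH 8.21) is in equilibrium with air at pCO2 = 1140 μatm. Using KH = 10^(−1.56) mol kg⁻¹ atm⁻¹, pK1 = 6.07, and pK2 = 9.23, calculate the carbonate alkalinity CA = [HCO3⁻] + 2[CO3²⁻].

CA = 5.16 mmol/kg

[CO2*] = KH · pCO2 = 10^(−1.56) × 1140×10^-6 = 3.140×10^-5 mol/kg
α₀ = 1/(1 + K1/[H⁺] + K1K2/[H⁺]²) = 1/(1 + 10^+2.14 + 10^+1.12) = 0.006569
DIC = [CO2*]/α₀ = 3.140×10^-5 / 0.006569 = 4.779 mmol/kg
CA = (α₁ + 2α₂)·DIC = (0.9068 + 2×0.08660) × 4.779 = 5.16 mmol/kg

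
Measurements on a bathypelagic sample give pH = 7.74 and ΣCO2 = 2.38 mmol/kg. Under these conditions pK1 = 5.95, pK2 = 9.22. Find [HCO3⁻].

α₁ = 1 / (1 + [H⁺]/K1 + K2/[H⁺]) = 1 / (1 + 10^-1.79 + 10^-1.48)
   = 1 / (1 + 0.016218 + 0.033113) = 1/1.0493 = 0.9530
[HCO3⁻] = α₁ × DIC = 0.9530 × 2.38 = 2.27 mmol/kg

[HCO3⁻] = 2.27 mmol/kg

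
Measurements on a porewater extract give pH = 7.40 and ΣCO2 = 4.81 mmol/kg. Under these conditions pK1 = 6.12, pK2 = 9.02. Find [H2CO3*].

α₀ = 1 / (1 + K1/[H⁺] + K1K2/[H⁺]²) = 1 / (1 + 10^+1.28 + 10^-0.34)
   = 1 / (1 + 19.055 + 0.45709) = 1/20.512 = 0.04875
[CO2*] = α₀ × DIC = 0.04875 × 4.81 = 0.235 mmol/kg

[CO2*] = 0.235 mmol/kg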